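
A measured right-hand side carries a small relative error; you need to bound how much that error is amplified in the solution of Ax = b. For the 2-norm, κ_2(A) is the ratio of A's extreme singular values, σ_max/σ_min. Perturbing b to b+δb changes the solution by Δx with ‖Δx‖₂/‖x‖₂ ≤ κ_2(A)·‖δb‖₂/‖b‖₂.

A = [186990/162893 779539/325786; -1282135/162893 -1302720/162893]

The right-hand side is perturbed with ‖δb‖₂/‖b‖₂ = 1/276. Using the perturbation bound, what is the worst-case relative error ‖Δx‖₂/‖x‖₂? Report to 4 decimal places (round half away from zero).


0.0496

form AᵀA = [998712325/15784729 1036969605/15784729; 1036969605/15784729 4399761241/63138916] with trace 9981701/75076 and determinant 6996025/75076
eigenvalues of AᵀA: λ = (tr ± √(tr²−4·det))/2 = 529/4, 13225/18769
σ_max=√(529/4)=(23/2), σ_min=√(13225/18769)=(115/137) → κ = 13.7000
perturbation bound = 13.7000·1/276 = 0.0496


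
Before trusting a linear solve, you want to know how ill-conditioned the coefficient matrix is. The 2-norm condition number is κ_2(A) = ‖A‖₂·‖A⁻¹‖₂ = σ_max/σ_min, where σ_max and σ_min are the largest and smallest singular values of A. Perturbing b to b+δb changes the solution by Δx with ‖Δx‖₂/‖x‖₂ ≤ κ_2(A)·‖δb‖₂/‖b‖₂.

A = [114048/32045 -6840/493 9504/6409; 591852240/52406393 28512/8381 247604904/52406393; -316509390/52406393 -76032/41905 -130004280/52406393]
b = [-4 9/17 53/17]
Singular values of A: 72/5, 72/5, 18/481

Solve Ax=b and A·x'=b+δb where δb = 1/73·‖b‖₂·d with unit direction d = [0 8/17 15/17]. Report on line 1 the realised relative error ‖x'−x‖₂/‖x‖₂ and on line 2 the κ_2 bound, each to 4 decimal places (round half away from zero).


from the listed singular values, σ₁ = 72/5, σ_n = 18/481
condition number: (72/5) ÷ (18/481) = 384.8000
perturbation bound = 384.8000·1/73 = 5.2712
solve Ax = b  →  x = [-30.9637 0.2490 73.9457]
‖b‖ = 5.0990, ‖x‖ = 80.1672
δb = ε·‖b‖·d = [0.0000 0.0329 0.0616]; solving A·Δx = δb gives ‖Δx‖ = 1.8665
dividing the unrounded norms, ‖Δx‖/‖x‖ = 0.0233
tightness: 0.0233 against a bound of 5.2712 (unrounded ratio ≈ 0.0044)

0.0233
5.2712


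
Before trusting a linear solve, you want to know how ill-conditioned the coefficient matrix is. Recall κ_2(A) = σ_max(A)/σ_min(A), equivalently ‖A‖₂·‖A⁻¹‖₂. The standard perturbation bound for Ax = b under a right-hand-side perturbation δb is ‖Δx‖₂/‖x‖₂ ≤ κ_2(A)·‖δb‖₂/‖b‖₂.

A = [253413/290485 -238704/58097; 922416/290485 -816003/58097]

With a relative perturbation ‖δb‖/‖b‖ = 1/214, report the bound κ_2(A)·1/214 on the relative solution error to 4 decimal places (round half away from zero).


AᵀA = [36602777025/3375261409 -162636984000/3375261409; -162636984000/3375261409 722840495625/3375261409]; tr = 451780650/2007889, det = 1265625/2007889
solving λ² − 451780650/2007889·λ + 1265625/2007889 = 0 gives λ = 225, 5625/2007889
κ_2(A) = √(λ_max/λ_min) = √(225 / (5625/2007889)) = 283.4000
bound on ‖Δx‖/‖x‖: κ·ε = 283.4000·1/214 = 1.3243

1.3243


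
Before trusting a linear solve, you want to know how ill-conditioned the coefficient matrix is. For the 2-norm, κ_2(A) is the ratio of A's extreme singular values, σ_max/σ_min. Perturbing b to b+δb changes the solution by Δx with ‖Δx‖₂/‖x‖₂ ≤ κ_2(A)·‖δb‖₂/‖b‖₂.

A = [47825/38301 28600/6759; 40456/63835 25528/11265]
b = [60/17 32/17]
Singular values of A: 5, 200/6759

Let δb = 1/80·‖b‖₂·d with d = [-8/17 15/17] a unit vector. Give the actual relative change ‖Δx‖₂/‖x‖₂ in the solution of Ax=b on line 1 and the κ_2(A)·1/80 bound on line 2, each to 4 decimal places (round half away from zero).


2.1122
2.1122

largest singular value 5, smallest 200/6759
κ_2(A) = 5 / (200/6759) = 168.9750
bound on ‖Δx‖/‖x‖: κ·ε = 168.9750·1/80 = 2.1122
solve Ax = b  →  x = [0.2240 0.7680]
‖b‖ = 4.0000, ‖x‖ = 0.8000
δb = ε·‖b‖·d = [-0.0235 0.0441]; solving A·Δx = δb gives ‖Δx‖ = 1.6898
relative error = 2.1122
so the bound is sharp here: realised error equals the bound


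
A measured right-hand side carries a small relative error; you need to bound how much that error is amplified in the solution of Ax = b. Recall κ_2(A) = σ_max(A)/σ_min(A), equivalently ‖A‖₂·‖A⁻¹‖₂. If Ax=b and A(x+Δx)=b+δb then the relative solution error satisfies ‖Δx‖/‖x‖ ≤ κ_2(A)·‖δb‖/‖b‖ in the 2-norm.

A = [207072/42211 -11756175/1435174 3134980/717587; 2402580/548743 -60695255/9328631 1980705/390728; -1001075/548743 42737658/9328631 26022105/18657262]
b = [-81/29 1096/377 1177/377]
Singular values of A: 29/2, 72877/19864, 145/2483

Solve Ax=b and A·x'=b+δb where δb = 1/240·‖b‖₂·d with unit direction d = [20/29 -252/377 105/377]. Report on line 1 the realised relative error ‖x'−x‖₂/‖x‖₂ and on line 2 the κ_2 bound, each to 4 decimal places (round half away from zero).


0.0071
1.0346

largest singular value 29/2, smallest 145/2483
condition number: (29/2) ÷ (145/2483) = 248.3000
κ_2(A)·‖δb‖/‖b‖ = 1.0346
solve Ax = b  →  x = [45.2961 21.8979 -10.4432]
2-norm of b is 5.0990; of x, 51.3840
δb = ε·‖b‖·d = [0.0147 -0.0142 0.0059]; solving A·Δx = δb gives ‖Δx‖ = 0.3638
relative error = 0.0071
so the bound overstates the realised error by a factor of ≈ 146.1199 (computed from the unrounded values)


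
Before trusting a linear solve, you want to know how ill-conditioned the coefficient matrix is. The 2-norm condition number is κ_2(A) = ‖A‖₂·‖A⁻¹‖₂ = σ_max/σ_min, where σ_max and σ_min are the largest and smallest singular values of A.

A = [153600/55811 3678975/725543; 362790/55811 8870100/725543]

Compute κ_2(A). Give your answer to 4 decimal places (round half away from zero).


328.3000

M = AᵀA = [155209544100/3114867721 291005703000/3114867721; 291005703000/3114867721 545642195625/3114867721]. tr(M)=2425092525/10778089, det(M)=5062500/10778089
eigenvalues of AᵀA: λ = (tr ± √(tr²−4·det))/2 = 225, 22500/10778089
κ = σ_max/σ_min = 15/(150/3283) = 328.3000


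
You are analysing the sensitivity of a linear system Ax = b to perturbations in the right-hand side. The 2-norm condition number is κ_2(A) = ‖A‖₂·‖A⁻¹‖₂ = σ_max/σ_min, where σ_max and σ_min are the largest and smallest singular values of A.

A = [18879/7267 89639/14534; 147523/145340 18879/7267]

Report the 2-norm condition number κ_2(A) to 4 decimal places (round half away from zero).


107.5000

form AᵀA = [972365041/124992400 116615583/6249620; 116615583/6249620 55981165/1249924] with trace 38878589/739600 and determinant 707281/2958400
char-poly roots: 841/16 and 841/184900
κ_2(A) = √(λ_max/λ_min) = √((841/16) / (841/184900)) = 107.5000


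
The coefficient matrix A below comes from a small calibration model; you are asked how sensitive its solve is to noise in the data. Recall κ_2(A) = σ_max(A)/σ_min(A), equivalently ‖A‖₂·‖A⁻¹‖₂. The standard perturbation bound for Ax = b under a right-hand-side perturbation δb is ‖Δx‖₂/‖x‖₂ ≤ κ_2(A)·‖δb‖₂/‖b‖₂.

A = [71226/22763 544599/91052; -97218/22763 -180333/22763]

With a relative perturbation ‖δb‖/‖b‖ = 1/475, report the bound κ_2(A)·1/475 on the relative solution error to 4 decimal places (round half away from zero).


0.3524

form AᵀA = [14524482600/518154169 54458031375/1036308338; 54458031375/1036308338 816907925025/8290466704] with trace 3630794625/28686736 and determinant 4100625/7171684
λ_max, λ_min = (3630794625/28686736 ± √13180787472179930625/822928822333696)/2 = 2025/16, 8100/1792921
so κ_2 = √((2025/16) / (8100/1792921)) = 167.3750
perturbation bound = 167.3750·1/475 = 0.3524


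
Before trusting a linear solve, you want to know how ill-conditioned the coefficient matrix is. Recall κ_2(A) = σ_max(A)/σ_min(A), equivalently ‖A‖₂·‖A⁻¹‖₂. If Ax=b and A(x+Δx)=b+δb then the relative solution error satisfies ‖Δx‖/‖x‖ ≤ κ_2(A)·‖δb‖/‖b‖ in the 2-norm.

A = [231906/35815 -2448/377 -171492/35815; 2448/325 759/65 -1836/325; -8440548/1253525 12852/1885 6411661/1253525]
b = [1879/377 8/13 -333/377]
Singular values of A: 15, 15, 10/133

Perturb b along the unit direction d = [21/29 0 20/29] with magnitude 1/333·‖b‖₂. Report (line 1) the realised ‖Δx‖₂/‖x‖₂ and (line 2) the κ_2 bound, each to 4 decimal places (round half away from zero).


σ_max = 15, σ_min = 10/133
κ_2(A) = 15 / (10/133) = 199.5000
κ_2(A)·‖δb‖/‖b‖ = 0.5991
solve Ax = b  →  x = [24.1299 -0.1387 31.7776]
‖b‖ = 5.0990, ‖x‖ = 39.9009
Δx = A⁻¹·δb where δb = 1/333·5.0990·d; ‖Δx‖ = 0.2037
realised ‖Δx‖/‖x‖ = 0.0051
so the bound overstates the realised error by a factor of ≈ 117.3783 (computed from the unrounded values)

0.0051
0.5991


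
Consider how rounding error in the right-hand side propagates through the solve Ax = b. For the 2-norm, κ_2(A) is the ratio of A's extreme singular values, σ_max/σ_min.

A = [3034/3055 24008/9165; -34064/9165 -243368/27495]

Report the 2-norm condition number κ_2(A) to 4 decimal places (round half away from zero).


M = AᵀA = [49728100/3359889 357826000/10079667; 357826000/10079667 2576617600/30239001]. tr(M)=17894500/178929, det(M)=160000/178929
eigenvalues of AᵀA: λ = (tr ± √(tr²−4·det))/2 = 100, 1600/178929
κ = σ_max/σ_min = 10/(40/423) = 105.7500

105.7500


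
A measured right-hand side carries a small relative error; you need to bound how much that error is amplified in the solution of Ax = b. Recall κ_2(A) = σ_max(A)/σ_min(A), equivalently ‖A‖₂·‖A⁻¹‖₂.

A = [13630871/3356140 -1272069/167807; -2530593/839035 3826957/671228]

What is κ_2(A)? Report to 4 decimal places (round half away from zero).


AᵀA = [11530522365001/450547027984 -1351193951880/28159189249; -1351193951880/28159189249 40536152532025/450547027984]; tr = 90080752417/779493128, det = 2136750625/24943780096
λ_max, λ_min = (90080752417/779493128 ± √126786464972020260801/9493899009362881)/2 = 1849/16, 1155625/1558986256
κ = σ_max/σ_min = (43/4)/(1075/39484) = 394.8400

394.8400


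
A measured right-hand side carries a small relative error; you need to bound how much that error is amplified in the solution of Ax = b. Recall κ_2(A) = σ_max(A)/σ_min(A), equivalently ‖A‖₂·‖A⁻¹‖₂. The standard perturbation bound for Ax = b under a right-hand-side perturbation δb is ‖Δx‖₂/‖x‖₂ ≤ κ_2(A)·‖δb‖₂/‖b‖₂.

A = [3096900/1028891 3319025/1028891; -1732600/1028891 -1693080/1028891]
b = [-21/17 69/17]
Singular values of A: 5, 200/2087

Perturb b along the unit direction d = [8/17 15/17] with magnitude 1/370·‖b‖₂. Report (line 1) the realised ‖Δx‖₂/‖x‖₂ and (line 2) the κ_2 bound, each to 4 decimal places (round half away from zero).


0.0038
0.1410

σ_max = 5, σ_min = 200/2087
κ_2(A) = 5 / (200/2087) = 52.1750
perturbation bound = 52.1750·1/370 = 0.1410
solve Ax = b  →  x = [-23.0829 21.1552]
‖b‖ = 4.2426, ‖x‖ = 31.3107
Δx = A⁻¹·δb where δb = 1/370·4.2426·d; ‖Δx‖ = 0.1197
realised ‖Δx‖/‖x‖ = 0.0038
realised/bound (from unrounded values) ≈ 0.0271


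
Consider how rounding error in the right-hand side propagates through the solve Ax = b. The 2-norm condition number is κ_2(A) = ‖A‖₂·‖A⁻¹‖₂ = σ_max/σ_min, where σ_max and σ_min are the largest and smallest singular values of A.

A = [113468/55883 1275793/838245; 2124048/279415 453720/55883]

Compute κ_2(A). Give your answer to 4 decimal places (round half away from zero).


26.4375

M = AᵀA = [2875344784/46444225 1806026684/27866535; 1806026684/27866535 28522642129/417998025]. tr(M)=12937157/99405, det(M)=33362176/1380625
solving λ² − 12937157/99405·λ + 33362176/1380625 = 0 gives λ = 3249/25, 92416/497025
κ = σ_max/σ_min = (57/5)/(304/705) = 26.4375


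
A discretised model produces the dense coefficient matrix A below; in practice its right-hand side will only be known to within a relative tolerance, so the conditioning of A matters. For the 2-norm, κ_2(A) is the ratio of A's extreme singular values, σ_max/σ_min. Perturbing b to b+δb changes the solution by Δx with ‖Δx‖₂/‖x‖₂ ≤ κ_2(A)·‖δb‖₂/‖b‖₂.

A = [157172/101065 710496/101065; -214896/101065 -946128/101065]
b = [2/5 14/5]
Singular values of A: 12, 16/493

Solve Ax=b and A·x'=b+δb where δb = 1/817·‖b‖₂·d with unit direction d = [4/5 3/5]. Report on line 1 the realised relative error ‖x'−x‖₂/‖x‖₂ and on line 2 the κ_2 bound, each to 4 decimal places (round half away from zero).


0.0017
0.4526

largest singular value 12, smallest 16/493
κ = σ_max/σ_min = 12/(16/493) = 369.7500
perturbation bound = 369.7500·1/817 = 0.4526
solve Ax = b  →  x = [-60.1585 13.3648]
2-norm of b is 2.8284; of x, 61.6252
re-solving with b+δb shifts x by Δx of norm 0.1067
dividing the unrounded norms, ‖Δx‖/‖x‖ = 0.0017
so the bound overstates the realised error by a factor of ≈ 261.4537 (computed from the unrounded values)


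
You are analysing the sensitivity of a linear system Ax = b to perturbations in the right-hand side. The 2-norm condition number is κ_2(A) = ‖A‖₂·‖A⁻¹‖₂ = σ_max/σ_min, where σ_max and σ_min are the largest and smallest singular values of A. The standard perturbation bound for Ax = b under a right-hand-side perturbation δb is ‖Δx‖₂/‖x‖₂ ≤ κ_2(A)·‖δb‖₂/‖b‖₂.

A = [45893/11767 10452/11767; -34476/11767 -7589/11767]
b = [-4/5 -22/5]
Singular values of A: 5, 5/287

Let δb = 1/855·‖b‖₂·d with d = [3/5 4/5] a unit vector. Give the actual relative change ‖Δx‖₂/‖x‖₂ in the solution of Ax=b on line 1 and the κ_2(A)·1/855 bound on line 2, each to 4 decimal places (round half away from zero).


0.0013
0.3357

largest singular value 5, smallest 5/287
condition number: 5 ÷ (5/287) = 287.0000
worst-case relative error ≤ 287.0000 × 1/855 = 0.3357
solve Ax = b  →  x = [50.7902 -223.9122]
‖b‖₂ = 4.4721 and ‖x‖₂ = 229.6003
Δx = A⁻¹·δb where δb = 1/855·4.4721·d; ‖Δx‖ = 0.3002
realised ‖Δx‖/‖x‖ = 0.0013
so the bound overstates the realised error by a factor of ≈ 256.7010 (computed from the unrounded values)


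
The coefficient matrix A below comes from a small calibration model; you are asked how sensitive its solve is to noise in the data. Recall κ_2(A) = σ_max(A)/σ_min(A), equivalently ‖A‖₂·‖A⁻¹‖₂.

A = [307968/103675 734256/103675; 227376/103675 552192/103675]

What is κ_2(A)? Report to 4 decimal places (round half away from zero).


319.0000

form AᵀA = [5861765376/429940225 562692096/17197609; 562692096/17197609 33761915136/429940225] with trace 234459648/2544025 and determinant 5308416/63600625
solving λ² − 234459648/2544025·λ + 5308416/63600625 = 0 gives λ = 2304/25, 2304/2544025
κ_2(A) = √(λ_max/λ_min) = √((2304/25) / (2304/2544025)) = 319.0000


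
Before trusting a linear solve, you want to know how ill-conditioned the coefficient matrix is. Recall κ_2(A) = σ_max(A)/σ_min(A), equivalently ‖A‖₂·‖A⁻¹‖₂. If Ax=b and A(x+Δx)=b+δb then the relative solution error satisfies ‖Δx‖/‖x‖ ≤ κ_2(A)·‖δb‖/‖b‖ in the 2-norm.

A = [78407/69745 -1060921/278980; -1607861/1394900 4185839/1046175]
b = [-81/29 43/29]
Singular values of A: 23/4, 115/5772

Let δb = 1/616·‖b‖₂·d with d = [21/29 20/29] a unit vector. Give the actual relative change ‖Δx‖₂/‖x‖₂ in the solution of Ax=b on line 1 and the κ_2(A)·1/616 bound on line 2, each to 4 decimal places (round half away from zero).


0.0051
0.4685

σ_max = 23/4, σ_min = 115/5772
κ_2(A) = (23/4) / (115/5772) = 288.6000
perturbation bound = 288.6000·1/616 = 0.4685
solve Ax = b  →  x = [-48.3297 -13.5527]
2-norm of b is 3.1623; of x, 50.1940
Δx = A⁻¹·δb where δb = 1/616·3.1623·d; ‖Δx‖ = 0.2577
relative error = 0.0051
realised/bound (from unrounded values) ≈ 0.0110


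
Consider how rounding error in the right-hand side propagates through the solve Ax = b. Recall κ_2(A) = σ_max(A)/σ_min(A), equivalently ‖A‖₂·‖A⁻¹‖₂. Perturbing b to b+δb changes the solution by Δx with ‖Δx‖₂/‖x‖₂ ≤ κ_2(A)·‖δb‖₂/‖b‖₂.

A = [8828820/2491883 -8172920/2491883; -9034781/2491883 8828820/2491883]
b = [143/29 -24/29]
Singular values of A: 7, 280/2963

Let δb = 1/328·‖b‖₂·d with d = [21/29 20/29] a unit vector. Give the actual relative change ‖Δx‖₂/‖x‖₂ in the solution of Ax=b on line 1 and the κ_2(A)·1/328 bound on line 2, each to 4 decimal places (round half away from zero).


σ_max = 7, σ_min = 280/2963
condition number: 7 ÷ (280/2963) = 74.0750
perturbation bound = 74.0750·1/328 = 0.2258
solve Ax = b  →  x = [22.3079 22.5947]
‖b‖ = 5.0000, ‖x‖ = 31.7516
with δb = [0.0110 0.0105], A·Δx = δb → ‖Δx‖ = 0.1613
dividing the unrounded norms, ‖Δx‖/‖x‖ = 0.0051
so the bound overstates the realised error by a factor of ≈ 44.4522 (computed from the unrounded values)

0.0051
0.2258


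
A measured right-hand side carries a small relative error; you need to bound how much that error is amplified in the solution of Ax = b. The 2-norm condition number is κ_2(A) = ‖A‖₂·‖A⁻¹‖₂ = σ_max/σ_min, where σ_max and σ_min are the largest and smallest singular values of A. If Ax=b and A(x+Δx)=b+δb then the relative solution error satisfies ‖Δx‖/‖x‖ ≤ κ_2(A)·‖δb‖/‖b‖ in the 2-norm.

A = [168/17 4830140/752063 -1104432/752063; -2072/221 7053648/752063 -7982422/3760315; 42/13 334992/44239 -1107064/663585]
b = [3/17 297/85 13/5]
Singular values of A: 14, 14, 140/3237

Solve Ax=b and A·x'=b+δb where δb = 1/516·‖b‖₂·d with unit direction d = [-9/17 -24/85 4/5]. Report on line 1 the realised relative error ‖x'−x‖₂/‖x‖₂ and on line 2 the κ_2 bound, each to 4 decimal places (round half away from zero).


from the listed singular values, σ₁ = 14, σ_n = 140/3237
condition number: 14 ÷ (140/3237) = 323.7000
perturbation bound = 323.7000·1/516 = 0.6273
solve Ax = b  →  x = [-0.1154 5.3488 22.4960]
2-norm of b is 4.3589; of x, 23.1234
Δx = A⁻¹·δb where δb = 1/516·4.3589·d; ‖Δx‖ = 0.1953
relative error = 0.0084
tightness: 0.0084 against a bound of 0.6273 (unrounded ratio ≈ 0.0135)

0.0084
0.6273


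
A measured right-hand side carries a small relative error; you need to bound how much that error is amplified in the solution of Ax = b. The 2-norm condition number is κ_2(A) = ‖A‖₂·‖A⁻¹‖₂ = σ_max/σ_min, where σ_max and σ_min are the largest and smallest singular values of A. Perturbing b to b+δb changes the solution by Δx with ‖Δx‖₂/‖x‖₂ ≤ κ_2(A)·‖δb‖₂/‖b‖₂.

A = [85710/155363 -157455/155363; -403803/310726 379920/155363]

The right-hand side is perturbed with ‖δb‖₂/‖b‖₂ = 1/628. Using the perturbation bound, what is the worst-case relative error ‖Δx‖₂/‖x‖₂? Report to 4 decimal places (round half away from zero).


form AᵀA = [66982833/33606212 -31396410/8401553; -31396410/8401553 58869225/8401553] with trace 17791749/1976836 and determinant 2025/1976836
solving λ² − 17791749/1976836·λ + 2025/1976836 = 0 gives λ = 9, 225/1976836
κ_2(A) = √(λ_max/λ_min) = √(9 / (225/1976836)) = 281.2000
worst-case relative error ≤ 281.2000 × 1/628 = 0.4478

0.4478


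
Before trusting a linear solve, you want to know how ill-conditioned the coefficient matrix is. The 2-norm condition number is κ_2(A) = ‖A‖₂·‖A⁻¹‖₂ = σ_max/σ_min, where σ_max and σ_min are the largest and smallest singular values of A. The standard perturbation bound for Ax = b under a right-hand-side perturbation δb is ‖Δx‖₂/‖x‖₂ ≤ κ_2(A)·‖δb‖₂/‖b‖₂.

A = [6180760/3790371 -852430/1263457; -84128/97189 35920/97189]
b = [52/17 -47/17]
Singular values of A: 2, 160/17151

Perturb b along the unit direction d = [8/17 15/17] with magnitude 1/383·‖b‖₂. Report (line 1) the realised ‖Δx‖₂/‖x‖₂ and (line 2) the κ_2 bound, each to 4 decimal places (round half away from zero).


0.0108
0.5598

largest singular value 2, smallest 160/17151
condition number: 2 ÷ (160/17151) = 214.3875
perturbation bound = 214.3875·1/383 = 0.5598
solve Ax = b  →  x = [-39.3822 -99.7173]
‖b‖₂ = 4.1231 and ‖x‖₂ = 107.2124
Δx = A⁻¹·δb where δb = 1/383·4.1231·d; ‖Δx‖ = 1.1540
dividing the unrounded norms, ‖Δx‖/‖x‖ = 0.0108
so the bound overstates the realised error by a factor of ≈ 52.0057 (computed from the unrounded values)


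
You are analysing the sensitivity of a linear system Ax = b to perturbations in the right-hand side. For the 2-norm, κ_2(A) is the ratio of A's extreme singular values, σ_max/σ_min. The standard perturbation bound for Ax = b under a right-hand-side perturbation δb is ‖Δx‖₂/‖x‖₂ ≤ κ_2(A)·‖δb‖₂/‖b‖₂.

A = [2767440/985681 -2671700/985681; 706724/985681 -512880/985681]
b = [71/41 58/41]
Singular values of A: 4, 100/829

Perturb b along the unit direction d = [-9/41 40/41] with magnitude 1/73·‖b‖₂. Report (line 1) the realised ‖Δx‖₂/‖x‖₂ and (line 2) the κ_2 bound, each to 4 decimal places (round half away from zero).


from the listed singular values, σ₁ = 4, σ_n = 100/829
condition number: 4 ÷ (100/829) = 33.1600
worst-case relative error ≤ 33.1600 × 1/73 = 0.4542
solve Ax = b  →  x = [6.0793 5.6583]
2-norm of b is 2.2361; of x, 8.3051
δb = ε·‖b‖·d = [-0.0067 0.0299]; solving A·Δx = δb gives ‖Δx‖ = 0.2539
relative error = 0.0306
so the bound overstates the realised error by a factor of ≈ 14.8566 (computed from the unrounded values)

0.0306
0.4542


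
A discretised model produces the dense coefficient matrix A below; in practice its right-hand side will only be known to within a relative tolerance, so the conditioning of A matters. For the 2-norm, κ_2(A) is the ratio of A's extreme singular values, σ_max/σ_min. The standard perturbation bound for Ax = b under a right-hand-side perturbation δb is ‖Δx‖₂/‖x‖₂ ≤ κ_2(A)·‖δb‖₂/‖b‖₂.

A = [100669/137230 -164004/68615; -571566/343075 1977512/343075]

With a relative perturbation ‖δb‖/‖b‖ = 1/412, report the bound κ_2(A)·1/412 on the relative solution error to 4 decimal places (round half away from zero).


0.4164

AᵀA = [1560106958449/470801822500 -1336655107242/117700455625; -1336655107242/117700455625 4582986510544/117700455625]; tr = 31827284801/753282916, det = 11424400/188320729
char-poly roots: 169/4 and 270400/188320729
so κ_2 = √((169/4) / (270400/188320729)) = 171.5375
perturbation bound = 171.5375·1/412 = 0.4164


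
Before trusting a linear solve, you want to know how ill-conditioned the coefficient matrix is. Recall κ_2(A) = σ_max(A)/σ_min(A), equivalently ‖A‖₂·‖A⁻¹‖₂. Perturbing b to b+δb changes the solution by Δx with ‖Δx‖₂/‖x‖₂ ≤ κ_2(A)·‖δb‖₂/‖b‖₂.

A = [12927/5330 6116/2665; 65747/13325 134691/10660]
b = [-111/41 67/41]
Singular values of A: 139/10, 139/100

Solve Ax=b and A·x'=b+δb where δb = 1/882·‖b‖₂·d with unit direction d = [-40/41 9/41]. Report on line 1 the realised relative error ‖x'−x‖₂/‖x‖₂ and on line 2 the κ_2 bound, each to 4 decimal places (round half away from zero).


0.0012
0.0113

largest singular value 139/10, smallest 139/100
κ = σ_max/σ_min = (139/10)/(139/100) = 10.0000
worst-case relative error ≤ 10.0000 × 1/882 = 0.0113
solve Ax = b  →  x = [-1.9646 0.8965]
2-norm of b is 3.1623; of x, 2.1595
with δb = [-0.0035 0.0008], A·Δx = δb → ‖Δx‖ = 0.0026
relative error = 0.0012
tightness: 0.0012 against a bound of 0.0113 (unrounded ratio ≈ 0.1054)


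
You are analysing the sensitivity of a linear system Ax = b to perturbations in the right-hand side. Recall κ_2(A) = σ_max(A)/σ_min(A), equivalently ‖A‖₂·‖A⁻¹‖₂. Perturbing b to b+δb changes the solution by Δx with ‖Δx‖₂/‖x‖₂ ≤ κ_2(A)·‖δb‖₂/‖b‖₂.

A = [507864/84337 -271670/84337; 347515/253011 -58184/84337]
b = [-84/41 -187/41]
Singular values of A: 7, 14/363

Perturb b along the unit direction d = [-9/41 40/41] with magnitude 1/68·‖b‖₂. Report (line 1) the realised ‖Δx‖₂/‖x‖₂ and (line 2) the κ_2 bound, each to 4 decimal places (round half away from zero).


σ_max = 7, σ_min = 14/363
condition number: 7 ÷ (14/363) = 181.5000
perturbation bound = 181.5000·1/68 = 2.6691
solve Ax = b  →  x = [-49.1849 -91.3109]
2-norm of b is 5.0000; of x, 103.7152
with δb = [-0.0161 0.0717], A·Δx = δb → ‖Δx‖ = 1.9065
relative error = 0.0184
so the bound overstates the realised error by a factor of ≈ 145.2012 (computed from the unrounded values)

0.0184
2.6691


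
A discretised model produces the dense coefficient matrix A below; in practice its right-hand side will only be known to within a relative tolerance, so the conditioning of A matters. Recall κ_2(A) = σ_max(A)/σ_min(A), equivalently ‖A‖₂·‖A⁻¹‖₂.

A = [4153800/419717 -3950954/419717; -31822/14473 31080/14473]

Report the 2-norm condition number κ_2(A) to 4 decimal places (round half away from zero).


353.0000

M = AᵀA = [10770781924/104796169 -10257730560/104796169; -10257730560/104796169 9769432036/104796169]. tr(M)=24423560/124609, det(M)=38416/124609
λ_max, λ_min = (24423560/124609 ± √596491135156224/15527402881)/2 = 196, 196/124609
κ = σ_max/σ_min = 14/(14/353) = 353.0000


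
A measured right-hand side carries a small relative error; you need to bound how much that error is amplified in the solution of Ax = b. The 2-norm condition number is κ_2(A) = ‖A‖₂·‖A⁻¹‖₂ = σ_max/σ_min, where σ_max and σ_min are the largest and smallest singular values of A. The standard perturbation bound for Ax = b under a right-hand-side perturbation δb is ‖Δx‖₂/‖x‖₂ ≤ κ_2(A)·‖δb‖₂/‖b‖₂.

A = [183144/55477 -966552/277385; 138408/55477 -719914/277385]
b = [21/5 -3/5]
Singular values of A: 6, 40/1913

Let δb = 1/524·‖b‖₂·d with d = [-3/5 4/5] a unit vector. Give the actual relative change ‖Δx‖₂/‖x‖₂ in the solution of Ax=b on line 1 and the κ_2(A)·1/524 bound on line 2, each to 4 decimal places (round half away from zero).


0.0027
0.5476

largest singular value 6, smallest 40/1913
κ_2(A) = 6 / (40/1913) = 286.9500
κ_2(A)·‖δb‖/‖b‖ = 0.5476
solve Ax = b  →  x = [-103.5509 -99.3103]
‖b‖₂ = 4.2426 and ‖x‖₂ = 143.4759
with δb = [-0.0049 0.0065], A·Δx = δb → ‖Δx‖ = 0.3872
realised ‖Δx‖/‖x‖ = 0.0027
tightness: 0.0027 against a bound of 0.5476 (unrounded ratio ≈ 0.0049)


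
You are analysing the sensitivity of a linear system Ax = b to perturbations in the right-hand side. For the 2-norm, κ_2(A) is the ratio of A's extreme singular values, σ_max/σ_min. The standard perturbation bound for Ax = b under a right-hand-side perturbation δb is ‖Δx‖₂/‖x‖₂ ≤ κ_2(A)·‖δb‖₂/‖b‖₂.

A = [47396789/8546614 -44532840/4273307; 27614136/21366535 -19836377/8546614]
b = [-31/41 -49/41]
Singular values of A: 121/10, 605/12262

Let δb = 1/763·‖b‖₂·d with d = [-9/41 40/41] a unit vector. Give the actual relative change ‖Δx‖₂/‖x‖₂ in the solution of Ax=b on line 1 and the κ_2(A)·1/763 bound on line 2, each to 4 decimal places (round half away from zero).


0.0019
0.3214

σ_max = 121/10, σ_min = 605/12262
condition number: (121/10) ÷ (605/12262) = 245.2400
perturbation bound = 245.2400·1/763 = 0.3214
solve Ax = b  →  x = [-17.9222 -9.4649]
2-norm of b is 1.4142; of x, 20.2679
with δb = [-0.0004 0.0018], A·Δx = δb → ‖Δx‖ = 0.0376
realised ‖Δx‖/‖x‖ = 0.0019
so the bound overstates the realised error by a factor of ≈ 173.4123 (computed from the unrounded values)


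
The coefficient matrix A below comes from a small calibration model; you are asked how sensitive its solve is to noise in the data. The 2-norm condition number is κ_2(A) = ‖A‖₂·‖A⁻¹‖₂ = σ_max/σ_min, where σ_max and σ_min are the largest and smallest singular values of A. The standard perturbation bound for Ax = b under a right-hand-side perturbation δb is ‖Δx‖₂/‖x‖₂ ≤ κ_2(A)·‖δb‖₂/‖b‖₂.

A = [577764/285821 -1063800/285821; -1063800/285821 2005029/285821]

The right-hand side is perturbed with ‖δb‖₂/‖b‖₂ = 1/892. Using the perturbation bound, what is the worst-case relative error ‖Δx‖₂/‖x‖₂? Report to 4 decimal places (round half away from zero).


M = AᵀA = [5070870864/282676969 -9507180600/282676969; -9507180600/282676969 17826338169/282676969]. tr(M)=79229097/978121, det(M)=104976/978121
eigenvalues of AᵀA: λ = (tr ± √(tr²−4·det))/2 = 81, 1296/978121
σ_max=√81=9, σ_min=√(1296/978121)=(36/989) → κ = 247.2500
bound on ‖Δx‖/‖x‖: κ·ε = 247.2500·1/892 = 0.2772

0.2772


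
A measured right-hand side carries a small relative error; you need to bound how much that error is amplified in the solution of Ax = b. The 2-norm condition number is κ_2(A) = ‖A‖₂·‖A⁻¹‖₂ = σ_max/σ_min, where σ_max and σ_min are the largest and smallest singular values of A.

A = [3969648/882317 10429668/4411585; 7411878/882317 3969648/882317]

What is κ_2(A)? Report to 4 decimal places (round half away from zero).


M = AᵀA = [14389179876/158453753 38370617568/792268765; 38370617568/792268765 102326604048/3961343825]. tr(M)=27179770644/233020225, det(M)=34012224/233020225
solving λ² − 27179770644/233020225·λ + 34012224/233020225 = 0 gives λ = 2916/25, 11664/9320809
so κ_2 = √((2916/25) / (11664/9320809)) = 305.3000

305.3000


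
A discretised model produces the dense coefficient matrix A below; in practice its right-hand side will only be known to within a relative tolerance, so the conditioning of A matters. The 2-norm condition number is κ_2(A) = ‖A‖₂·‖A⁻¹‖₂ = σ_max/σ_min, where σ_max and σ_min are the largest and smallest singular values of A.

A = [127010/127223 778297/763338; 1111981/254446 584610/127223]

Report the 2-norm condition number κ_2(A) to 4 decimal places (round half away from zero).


M = AᵀA = [773960681/38514436 609481600/28885827; 609481600/28885827 7679610289/346629924]. tr(M)=8707049/206082, det(M)=28561/1648656
char-poly roots: 169/4 and 169/412164
κ = σ_max/σ_min = (13/2)/(13/642) = 321.0000

321.0000


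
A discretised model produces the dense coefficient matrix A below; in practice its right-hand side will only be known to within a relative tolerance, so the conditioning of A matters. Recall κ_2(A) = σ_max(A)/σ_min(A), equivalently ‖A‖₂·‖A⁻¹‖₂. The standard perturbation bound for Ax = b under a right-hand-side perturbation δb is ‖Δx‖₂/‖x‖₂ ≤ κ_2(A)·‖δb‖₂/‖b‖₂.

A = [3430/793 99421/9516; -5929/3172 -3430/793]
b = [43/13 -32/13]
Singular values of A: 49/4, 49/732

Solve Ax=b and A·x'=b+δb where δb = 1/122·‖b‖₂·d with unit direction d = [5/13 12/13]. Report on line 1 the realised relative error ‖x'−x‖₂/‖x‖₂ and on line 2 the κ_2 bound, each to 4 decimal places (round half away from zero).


0.0338
1.5000

from the listed singular values, σ₁ = 49/4, σ_n = 49/732
condition number: (49/4) ÷ (49/732) = 183.0000
bound on ‖Δx‖/‖x‖: κ·ε = 183.0000·1/122 = 1.5000
solve Ax = b  →  x = [13.9152 -5.4443]
2-norm of b is 4.1231; of x, 14.9423
Δx = A⁻¹·δb where δb = 1/122·4.1231·d; ‖Δx‖ = 0.5049
relative error = 0.0338
realised/bound (from unrounded values) ≈ 0.0225


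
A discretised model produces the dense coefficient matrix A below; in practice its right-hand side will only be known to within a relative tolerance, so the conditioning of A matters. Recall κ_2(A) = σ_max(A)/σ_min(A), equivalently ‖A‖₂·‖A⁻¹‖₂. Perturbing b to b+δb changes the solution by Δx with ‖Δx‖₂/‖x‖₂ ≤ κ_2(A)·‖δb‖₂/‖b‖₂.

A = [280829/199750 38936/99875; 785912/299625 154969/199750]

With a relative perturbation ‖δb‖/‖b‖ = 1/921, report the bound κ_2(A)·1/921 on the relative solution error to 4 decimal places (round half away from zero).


form AᵀA = [2200979261/248512500 53493104/20709375; 53493104/20709375 20816221/27612500] with trace 9553301/994050 and determinant 923521/198810000
solving λ² − 9553301/994050·λ + 923521/198810000 = 0 gives λ = 961/100, 961/1988100
κ_2(A) = √(λ_max/λ_min) = √((961/100) / (961/1988100)) = 141.0000
κ_2(A)·‖δb‖/‖b‖ = 0.1531

0.1531


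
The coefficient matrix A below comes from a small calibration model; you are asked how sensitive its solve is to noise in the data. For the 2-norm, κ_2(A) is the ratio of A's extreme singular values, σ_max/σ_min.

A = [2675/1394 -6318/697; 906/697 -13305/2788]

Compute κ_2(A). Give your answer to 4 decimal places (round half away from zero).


42.0000

form AᵀA = [881/164 -1935/82; -1935/82 68841/656] with trace 1765/16 and determinant 441/64
solving λ² − 1765/16·λ + 441/64 = 0 gives λ = 441/4, 1/16
so κ_2 = √((441/4) / (1/16)) = 42.0000


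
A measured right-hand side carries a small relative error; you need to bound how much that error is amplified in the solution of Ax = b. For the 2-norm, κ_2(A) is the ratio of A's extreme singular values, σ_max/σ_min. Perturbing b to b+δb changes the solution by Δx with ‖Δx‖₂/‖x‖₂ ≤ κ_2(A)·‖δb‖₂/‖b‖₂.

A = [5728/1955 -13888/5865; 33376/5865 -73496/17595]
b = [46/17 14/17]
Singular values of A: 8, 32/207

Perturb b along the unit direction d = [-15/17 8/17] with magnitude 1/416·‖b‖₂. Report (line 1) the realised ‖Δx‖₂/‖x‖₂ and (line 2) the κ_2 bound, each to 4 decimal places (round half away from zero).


from the listed singular values, σ₁ = 8, σ_n = 32/207
κ_2(A) = 8 / (32/207) = 51.7500
worst-case relative error ≤ 51.7500 × 1/416 = 0.1244
solve Ax = b  →  x = [-7.5625 -10.5000]
‖b‖₂ = 2.8284 and ‖x‖₂ = 12.9399
δb = ε·‖b‖·d = [-0.0060 0.0032]; solving A·Δx = δb gives ‖Δx‖ = 0.0440
dividing the unrounded norms, ‖Δx‖/‖x‖ = 0.0034
realised/bound (from unrounded values) ≈ 0.0273

0.0034
0.1244


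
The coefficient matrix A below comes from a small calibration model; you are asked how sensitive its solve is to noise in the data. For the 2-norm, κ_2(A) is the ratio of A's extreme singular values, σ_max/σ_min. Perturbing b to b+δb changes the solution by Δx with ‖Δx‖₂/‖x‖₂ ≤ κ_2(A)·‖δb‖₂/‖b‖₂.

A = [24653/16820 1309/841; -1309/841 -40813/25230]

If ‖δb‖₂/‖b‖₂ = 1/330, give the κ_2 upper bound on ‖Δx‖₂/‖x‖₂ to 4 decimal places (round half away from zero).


form AᵀA = [1537649/336400 48433/10092; 48433/10092 3814309/756900] with trace 34597/3600 and determinant 961/360000
solving λ² − 34597/3600·λ + 961/360000 = 0 gives λ = 961/100, 1/3600
so κ_2 = √((961/100) / (1/3600)) = 186.0000
worst-case relative error ≤ 186.0000 × 1/330 = 0.5636

0.5636


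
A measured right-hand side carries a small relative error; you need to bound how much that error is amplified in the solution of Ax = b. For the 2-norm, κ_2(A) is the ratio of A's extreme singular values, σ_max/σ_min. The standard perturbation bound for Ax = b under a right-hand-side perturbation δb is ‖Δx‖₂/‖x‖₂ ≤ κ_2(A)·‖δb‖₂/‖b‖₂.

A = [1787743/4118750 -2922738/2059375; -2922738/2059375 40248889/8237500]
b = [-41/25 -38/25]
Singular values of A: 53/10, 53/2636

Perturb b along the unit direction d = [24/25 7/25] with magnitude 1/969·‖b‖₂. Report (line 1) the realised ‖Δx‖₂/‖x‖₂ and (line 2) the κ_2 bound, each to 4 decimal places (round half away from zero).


largest singular value 53/10, smallest 53/2636
κ_2(A) = (53/10) / (53/2636) = 263.6000
worst-case relative error ≤ 263.6000 × 1/969 = 0.2720
solve Ax = b  →  x = [-95.4400 -28.0332]
‖b‖₂ = 2.2361 and ‖x‖₂ = 99.4719
δb = ε·‖b‖·d = [0.0022 0.0006]; solving A·Δx = δb gives ‖Δx‖ = 0.1148
dividing the unrounded norms, ‖Δx‖/‖x‖ = 0.0012
realised/bound (from unrounded values) ≈ 0.0042

0.0012
0.2720


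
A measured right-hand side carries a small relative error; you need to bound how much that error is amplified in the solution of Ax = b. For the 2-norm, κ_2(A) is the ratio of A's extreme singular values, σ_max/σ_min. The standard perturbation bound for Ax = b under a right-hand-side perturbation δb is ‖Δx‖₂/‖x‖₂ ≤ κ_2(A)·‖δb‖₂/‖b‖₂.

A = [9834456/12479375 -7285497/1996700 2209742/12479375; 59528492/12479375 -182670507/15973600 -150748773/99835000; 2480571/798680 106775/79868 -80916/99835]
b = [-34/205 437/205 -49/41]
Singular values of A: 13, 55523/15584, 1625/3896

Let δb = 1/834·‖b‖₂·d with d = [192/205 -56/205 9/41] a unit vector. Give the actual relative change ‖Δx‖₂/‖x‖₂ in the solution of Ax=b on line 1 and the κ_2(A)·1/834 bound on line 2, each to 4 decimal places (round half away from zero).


0.0029
0.0374

largest singular value 13, smallest 1625/3896
κ_2(A) = 13 / (1625/3896) = 31.1680
bound on ‖Δx‖/‖x‖: κ·ε = 31.1680·1/834 = 0.0374
solve Ax = b  →  x = [-0.8632 -0.2500 -2.2457]
‖b‖₂ = 2.4495 and ‖x‖₂ = 2.4188
Δx = A⁻¹·δb where δb = 1/834·2.4495·d; ‖Δx‖ = 0.0070
realised ‖Δx‖/‖x‖ = 0.0029
tightness: 0.0029 against a bound of 0.0374 (unrounded ratio ≈ 0.0779)


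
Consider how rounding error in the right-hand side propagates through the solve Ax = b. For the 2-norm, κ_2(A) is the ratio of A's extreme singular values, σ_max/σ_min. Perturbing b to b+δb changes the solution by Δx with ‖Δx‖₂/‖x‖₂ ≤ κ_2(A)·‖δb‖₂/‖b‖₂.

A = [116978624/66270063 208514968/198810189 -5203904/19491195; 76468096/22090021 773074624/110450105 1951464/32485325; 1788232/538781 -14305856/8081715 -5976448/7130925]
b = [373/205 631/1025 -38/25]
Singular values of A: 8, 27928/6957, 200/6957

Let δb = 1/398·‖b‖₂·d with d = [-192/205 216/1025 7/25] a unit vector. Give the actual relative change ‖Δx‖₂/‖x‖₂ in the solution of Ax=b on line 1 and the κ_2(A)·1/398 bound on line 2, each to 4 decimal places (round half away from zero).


largest singular value 8, smallest 200/6957
κ_2(A) = 8 / (200/6957) = 278.2800
κ_2(A)·‖δb‖/‖b‖ = 0.6992
solve Ax = b  →  x = [-13.6304 7.4112 -67.8185]
‖b‖ = 2.4495, ‖x‖ = 69.5706
re-solving with b+δb shifts x by Δx of norm 0.2141
dividing the unrounded norms, ‖Δx‖/‖x‖ = 0.0031
realised/bound (from unrounded values) ≈ 0.0044

0.0031
0.6992


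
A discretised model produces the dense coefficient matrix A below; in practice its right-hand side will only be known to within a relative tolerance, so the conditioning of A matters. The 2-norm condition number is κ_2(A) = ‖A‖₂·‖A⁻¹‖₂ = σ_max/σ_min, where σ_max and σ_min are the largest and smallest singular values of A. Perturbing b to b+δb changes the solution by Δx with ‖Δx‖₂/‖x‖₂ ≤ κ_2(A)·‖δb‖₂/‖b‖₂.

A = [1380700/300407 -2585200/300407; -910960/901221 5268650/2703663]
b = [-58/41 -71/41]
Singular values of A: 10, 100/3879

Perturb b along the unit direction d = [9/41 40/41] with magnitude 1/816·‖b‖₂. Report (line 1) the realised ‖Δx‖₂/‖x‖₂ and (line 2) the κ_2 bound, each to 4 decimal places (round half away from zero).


0.0014
0.4754

σ_max = 10, σ_min = 100/3879
κ_2(A) = 10 / (100/3879) = 387.9000
perturbation bound = 387.9000·1/816 = 0.4754
solve Ax = b  →  x = [-68.5000 -36.4200]
‖b‖₂ = 2.2361 and ‖x‖₂ = 77.5801
with δb = [0.0006 0.0027], A·Δx = δb → ‖Δx‖ = 0.1063
relative error = 0.0014
so the bound overstates the realised error by a factor of ≈ 346.9486 (computed from the unrounded values)
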